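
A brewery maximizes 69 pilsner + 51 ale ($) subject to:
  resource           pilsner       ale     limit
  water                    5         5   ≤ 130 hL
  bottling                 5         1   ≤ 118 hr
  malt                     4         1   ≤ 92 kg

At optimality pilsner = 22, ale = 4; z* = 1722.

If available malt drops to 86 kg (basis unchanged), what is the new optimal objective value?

1686

Check each constraint at x*: water 130/130 (tight); bottling 114/118 (slack 4); malt 92/92 (tight).
Since bottling is not tight, its dual is 0.
Dual feasibility on the basic columns requires 5·y_water + 4·y_malt = 69, 5·y_water + 1·y_malt = 51.
Solving: y_water = 9, y_malt = 6.
Δz = y_malt·Δb = 6 × (-6) = -36, so new z* = 1722 − 36 = 1686.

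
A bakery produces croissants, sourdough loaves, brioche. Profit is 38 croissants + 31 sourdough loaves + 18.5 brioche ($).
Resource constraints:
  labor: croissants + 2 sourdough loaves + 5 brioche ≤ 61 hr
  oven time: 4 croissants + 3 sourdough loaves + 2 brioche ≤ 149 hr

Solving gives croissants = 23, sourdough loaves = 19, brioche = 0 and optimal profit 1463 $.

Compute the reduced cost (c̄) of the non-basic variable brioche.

-9.5

At the optimum: labor uses 61 of 61 (binding); oven time uses 149 of 149 (binding).
The binding rows give the dual system: 1·y_labor + 4·y_oven time = 38 and 2·y_labor + 3·y_oven time = 31.
→ y_labor = 2 and y_oven time = 9.
Reduced cost of brioche: c₃ − yᵀa₃ = 18.5 − (2·5 + 9·2) = 18.5 − 28 = -9.5.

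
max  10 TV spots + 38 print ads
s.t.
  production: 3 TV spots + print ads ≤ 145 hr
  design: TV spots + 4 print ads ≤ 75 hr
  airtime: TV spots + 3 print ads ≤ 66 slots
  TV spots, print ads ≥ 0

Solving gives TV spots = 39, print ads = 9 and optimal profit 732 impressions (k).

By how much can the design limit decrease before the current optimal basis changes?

2.375

Binding constraints: design, airtime. The basis is B = [[1,4],[1,3]] with det -1.
Per unit decrease in design, x* moves by d = (3, -1).
The basis stays optimal until production becomes binding; allowable decrease = 2.375 hr.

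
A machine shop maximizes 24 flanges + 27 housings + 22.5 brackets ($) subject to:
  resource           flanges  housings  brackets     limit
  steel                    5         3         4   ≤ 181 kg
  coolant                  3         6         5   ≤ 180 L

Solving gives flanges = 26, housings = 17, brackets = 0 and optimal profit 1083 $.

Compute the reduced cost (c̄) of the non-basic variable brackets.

Both steel and coolant are binding at x*.
The binding rows give the dual system: 5·y_steel + 3·y_coolant = 24 and 3·y_steel + 6·y_coolant = 27.
→ y_steel = 3 and y_coolant = 3.
Reduced cost of brackets: c₃ − yᵀa₃ = 22.5 − (3·4 + 3·5) = 22.5 − 27 = -4.5.

-4.5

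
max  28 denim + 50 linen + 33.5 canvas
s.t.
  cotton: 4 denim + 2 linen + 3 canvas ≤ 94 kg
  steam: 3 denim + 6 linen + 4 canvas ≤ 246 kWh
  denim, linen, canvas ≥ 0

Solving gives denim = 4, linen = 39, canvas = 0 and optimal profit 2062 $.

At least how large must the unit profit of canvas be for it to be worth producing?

35

Both cotton and steam are binding at x*.
Dual feasibility on the basic columns requires 4·y_cotton + 3·y_steam = 28, 2·y_cotton + 6·y_steam = 50.
This yields shadow prices y_cotton = 1, y_steam = 8.
canvas enters the basis when its profit ≥ yᵀa₃ = 1·3 + 8·4 = 35.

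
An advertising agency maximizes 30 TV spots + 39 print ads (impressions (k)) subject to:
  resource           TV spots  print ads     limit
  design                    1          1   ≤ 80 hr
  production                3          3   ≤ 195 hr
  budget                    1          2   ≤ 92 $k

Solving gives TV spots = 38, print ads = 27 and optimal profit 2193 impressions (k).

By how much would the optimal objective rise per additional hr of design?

At the optimum: design uses 65 of 80 (slack = 15); production uses 195 of 195 (binding); budget uses 92 of 92 (binding).
Slack constraints have shadow price 0 (complementary slackness).
Dual feasibility on the basic columns requires 3·y_production + 1·y_budget = 30, 3·y_production + 2·y_budget = 39.
→ y_production = 7 and y_budget = 9.
Shadow price of design = 0.

0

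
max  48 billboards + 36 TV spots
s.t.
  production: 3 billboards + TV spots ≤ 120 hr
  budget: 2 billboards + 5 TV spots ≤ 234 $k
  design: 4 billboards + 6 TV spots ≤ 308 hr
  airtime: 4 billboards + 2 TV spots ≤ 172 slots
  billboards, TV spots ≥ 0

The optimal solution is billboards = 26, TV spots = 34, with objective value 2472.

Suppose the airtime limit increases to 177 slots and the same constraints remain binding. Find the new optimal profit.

2517

Check each constraint at x*: production 112/120 (slack 8); budget 222/234 (slack 12); design 308/308 (tight); airtime 172/172 (tight).
Slack constraints have shadow price 0 (complementary slackness).
From A_Bᵀ y = c: 4·y_design + 4·y_airtime = 48; 6·y_design + 2·y_airtime = 36.
→ y_design = 3 and y_airtime = 9.
Δz = y_airtime·Δb = 9 × (5) = 45, so new z* = 2472 + 45 = 2517.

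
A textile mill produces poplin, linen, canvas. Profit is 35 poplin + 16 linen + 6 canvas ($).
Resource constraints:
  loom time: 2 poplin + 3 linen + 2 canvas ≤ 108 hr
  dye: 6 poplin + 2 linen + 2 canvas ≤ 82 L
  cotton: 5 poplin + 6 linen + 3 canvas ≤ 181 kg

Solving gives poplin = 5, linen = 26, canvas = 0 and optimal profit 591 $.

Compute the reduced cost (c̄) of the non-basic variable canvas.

Check each constraint at x*: loom time 88/108 (slack 20); dye 82/82 (tight); cotton 181/181 (tight).
By complementary slackness, y = 0 for the non-binding constraint.
The binding rows give the dual system: 6·y_dye + 5·y_cotton = 35 and 2·y_dye + 6·y_cotton = 16.
→ y_dye = 5 and y_cotton = 1.
Reduced cost of canvas: c₃ − yᵀa₃ = 6 − (5·2 + 1·3) = 6 − 13 = -7.

-7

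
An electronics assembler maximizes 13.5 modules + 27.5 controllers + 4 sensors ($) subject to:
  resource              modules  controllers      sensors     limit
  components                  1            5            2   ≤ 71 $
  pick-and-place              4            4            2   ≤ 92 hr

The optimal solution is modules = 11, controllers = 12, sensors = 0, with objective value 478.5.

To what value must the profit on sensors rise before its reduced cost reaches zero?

12

Check each constraint at x*: components 71/71 (tight); pick-and-place 92/92 (tight).
From A_Bᵀ y = c: 1·y_components + 4·y_pick-and-place = 13.5; 5·y_components + 4·y_pick-and-place = 27.5.
→ y_components = 3.5 and y_pick-and-place = 2.5.
sensors enters the basis when its profit ≥ yᵀa₃ = 3.5·2 + 2.5·2 = 12.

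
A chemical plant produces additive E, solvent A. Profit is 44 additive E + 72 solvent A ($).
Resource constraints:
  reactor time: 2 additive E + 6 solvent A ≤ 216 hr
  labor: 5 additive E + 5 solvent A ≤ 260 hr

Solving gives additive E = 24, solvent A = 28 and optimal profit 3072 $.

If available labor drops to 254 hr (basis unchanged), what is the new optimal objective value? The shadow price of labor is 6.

3036

Δb = -6, so new z* = 3072 + (6)·(-6) = 3072 − 36 = 3036.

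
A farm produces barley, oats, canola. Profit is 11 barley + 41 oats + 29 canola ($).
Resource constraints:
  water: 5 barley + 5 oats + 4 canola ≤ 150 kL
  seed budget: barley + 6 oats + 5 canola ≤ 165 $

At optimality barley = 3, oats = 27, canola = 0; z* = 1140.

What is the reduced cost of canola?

Check each constraint at x*: water 150/150 (tight); seed budget 165/165 (tight).
From A_Bᵀ y = c: 5·y_water + 1·y_seed budget = 11; 5·y_water + 6·y_seed budget = 41.
This yields shadow prices y_water = 1, y_seed budget = 6.
Reduced cost of canola: c₃ − yᵀa₃ = 29 − (1·4 + 6·5) = 29 − 34 = -5.

-5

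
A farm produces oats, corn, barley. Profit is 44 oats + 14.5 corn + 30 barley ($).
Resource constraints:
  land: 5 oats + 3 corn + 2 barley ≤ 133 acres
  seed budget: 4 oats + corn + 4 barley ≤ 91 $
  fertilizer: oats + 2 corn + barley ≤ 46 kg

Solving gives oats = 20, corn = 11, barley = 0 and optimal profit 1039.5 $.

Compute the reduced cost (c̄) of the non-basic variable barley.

At the optimum: land uses 133 of 133 (binding); seed budget uses 91 of 91 (binding); fertilizer uses 42 of 46 (slack = 4).
Slack constraints have shadow price 0 (complementary slackness).
From A_Bᵀ y = c: 5·y_land + 4·y_seed budget = 44; 3·y_land + 1·y_seed budget = 14.5.
Solving: y_land = 2, y_seed budget = 8.5.
Reduced cost of barley: c₃ − yᵀa₃ = 30 − (2·2 + 8.5·4) = 30 − 38 = -8.

-8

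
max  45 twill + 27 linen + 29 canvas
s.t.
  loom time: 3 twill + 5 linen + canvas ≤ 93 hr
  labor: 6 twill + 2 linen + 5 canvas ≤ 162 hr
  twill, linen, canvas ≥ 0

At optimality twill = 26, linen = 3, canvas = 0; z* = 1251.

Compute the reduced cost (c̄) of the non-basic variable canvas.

-4

At the optimum: loom time uses 93 of 93 (binding); labor uses 162 of 162 (binding).
From A_Bᵀ y = c: 3·y_loom time + 6·y_labor = 45; 5·y_loom time + 2·y_labor = 27.
This yields shadow prices y_loom time = 3, y_labor = 6.
Reduced cost of canvas: c₃ − yᵀa₃ = 29 − (3·1 + 6·5) = 29 − 33 = -4.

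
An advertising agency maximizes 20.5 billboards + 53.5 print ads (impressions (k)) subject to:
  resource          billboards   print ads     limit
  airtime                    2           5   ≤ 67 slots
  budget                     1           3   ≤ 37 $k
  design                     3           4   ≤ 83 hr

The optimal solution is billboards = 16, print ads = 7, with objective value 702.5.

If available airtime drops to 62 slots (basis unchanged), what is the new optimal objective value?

662.5

Check each constraint at x*: airtime 67/67 (tight); budget 37/37 (tight); design 76/83 (slack 7).
Since design is not tight, its dual is 0.
From A_Bᵀ y = c: 2·y_airtime + 1·y_budget = 20.5; 5·y_airtime + 3·y_budget = 53.5.
This yields shadow prices y_airtime = 8, y_budget = 4.5.
Δz = y_airtime·Δb = 8 × (-5) = -40, so new z* = 702.5 − 40 = 662.5.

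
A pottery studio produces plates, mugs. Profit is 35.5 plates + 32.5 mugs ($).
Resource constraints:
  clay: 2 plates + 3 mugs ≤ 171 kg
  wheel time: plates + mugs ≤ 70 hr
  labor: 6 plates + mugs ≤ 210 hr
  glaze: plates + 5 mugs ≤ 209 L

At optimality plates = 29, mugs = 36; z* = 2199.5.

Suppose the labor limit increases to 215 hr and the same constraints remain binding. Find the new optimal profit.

2224.5

Binding: labor and glaze. Non-binding: clay (5 unused), wheel time (5 unused).
Since clay, wheel time are not tight, their duals are 0.
The binding rows give the dual system: 6·y_labor + 1·y_glaze = 35.5 and 1·y_labor + 5·y_glaze = 32.5.
This yields shadow prices y_labor = 5, y_glaze = 5.5.
Δz = y_labor·Δb = 5 × (5) = 25, so new z* = 2199.5 + 25 = 2224.5.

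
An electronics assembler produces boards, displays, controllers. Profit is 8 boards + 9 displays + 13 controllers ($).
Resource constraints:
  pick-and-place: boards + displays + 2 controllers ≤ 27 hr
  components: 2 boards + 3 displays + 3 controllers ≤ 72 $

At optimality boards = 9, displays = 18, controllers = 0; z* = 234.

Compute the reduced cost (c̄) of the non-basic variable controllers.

-2

Check each constraint at x*: pick-and-place 27/27 (tight); components 72/72 (tight).
From A_Bᵀ y = c: 1·y_pick-and-place + 2·y_components = 8; 1·y_pick-and-place + 3·y_components = 9.
→ y_pick-and-place = 6 and y_components = 1.
Reduced cost of controllers: c₃ − yᵀa₃ = 13 − (6·2 + 1·3) = 13 − 15 = -2.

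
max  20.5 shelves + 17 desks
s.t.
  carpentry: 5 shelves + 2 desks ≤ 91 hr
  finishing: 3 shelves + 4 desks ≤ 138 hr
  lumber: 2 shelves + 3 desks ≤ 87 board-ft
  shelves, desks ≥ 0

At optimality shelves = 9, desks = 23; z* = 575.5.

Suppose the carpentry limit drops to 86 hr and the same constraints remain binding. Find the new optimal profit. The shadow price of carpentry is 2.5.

Δb = -5, so new z* = 575.5 + (2.5)·(-5) = 575.5 − 12.5 = 563.

563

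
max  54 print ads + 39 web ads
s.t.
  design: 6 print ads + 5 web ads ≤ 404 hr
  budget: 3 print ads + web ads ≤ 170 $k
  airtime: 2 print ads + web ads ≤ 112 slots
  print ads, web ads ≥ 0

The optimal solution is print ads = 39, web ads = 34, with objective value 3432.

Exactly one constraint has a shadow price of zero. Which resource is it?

budget

design: 404/404 (binding)
budget: 151/170 (slack 19)
airtime: 112/112 (binding)
By complementary slackness, a constraint with positive slack has shadow price 0 → budget.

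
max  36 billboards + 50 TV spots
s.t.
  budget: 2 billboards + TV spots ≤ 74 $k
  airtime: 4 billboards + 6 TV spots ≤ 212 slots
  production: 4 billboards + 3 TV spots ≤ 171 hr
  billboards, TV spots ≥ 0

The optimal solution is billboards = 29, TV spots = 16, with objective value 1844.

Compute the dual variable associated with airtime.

At the optimum: budget uses 74 of 74 (binding); airtime uses 212 of 212 (binding); production uses 164 of 171 (slack = 7).
Slack constraints have shadow price 0 (complementary slackness).
From A_Bᵀ y = c: 2·y_budget + 4·y_airtime = 36; 1·y_budget + 6·y_airtime = 50.
Solving: y_budget = 2, y_airtime = 8.
Shadow price of airtime = 8.

8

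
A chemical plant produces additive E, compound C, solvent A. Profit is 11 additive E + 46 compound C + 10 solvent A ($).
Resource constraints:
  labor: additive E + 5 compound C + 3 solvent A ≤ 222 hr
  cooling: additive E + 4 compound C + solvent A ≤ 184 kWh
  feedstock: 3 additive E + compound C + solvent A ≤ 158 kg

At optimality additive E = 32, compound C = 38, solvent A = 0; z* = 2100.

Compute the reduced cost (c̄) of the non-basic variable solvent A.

-5

Check each constraint at x*: labor 222/222 (tight); cooling 184/184 (tight); feedstock 134/158 (slack 24).
Since feedstock is not tight, its dual is 0.
From A_Bᵀ y = c: 1·y_labor + 1·y_cooling = 11; 5·y_labor + 4·y_cooling = 46.
→ y_labor = 2 and y_cooling = 9.
Reduced cost of solvent A: c₃ − yᵀa₃ = 10 − (2·3 + 9·1) = 10 − 15 = -5.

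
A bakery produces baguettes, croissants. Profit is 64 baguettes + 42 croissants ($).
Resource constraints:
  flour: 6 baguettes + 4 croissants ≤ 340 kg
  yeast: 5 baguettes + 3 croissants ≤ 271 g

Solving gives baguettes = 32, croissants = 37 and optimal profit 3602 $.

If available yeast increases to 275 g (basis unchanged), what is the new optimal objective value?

Check each constraint at x*: flour 340/340 (tight); yeast 271/271 (tight).
From A_Bᵀ y = c: 6·y_flour + 5·y_yeast = 64; 4·y_flour + 3·y_yeast = 42.
Solving: y_flour = 9, y_yeast = 2.
Δz = y_yeast·Δb = 2 × (4) = 8, so new z* = 3602 + 8 = 3610.

3610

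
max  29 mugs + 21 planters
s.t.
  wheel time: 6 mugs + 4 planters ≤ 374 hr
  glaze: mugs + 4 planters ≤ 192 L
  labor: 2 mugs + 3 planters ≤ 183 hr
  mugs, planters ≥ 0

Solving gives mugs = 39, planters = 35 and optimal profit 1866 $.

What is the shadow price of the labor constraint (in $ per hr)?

Binding: wheel time and labor. Non-binding: glaze (13 unused).
Slack constraints have shadow price 0 (complementary slackness).
The binding rows give the dual system: 6·y_wheel time + 2·y_labor = 29 and 4·y_wheel time + 3·y_labor = 21.
→ y_wheel time = 4.5 and y_labor = 1.
Shadow price of labor = 1.

1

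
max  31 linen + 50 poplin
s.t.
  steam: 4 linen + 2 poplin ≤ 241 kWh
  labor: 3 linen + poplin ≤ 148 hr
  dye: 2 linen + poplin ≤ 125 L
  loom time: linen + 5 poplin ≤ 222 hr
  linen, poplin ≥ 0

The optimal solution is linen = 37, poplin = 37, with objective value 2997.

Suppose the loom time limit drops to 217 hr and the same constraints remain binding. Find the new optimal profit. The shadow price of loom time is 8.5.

2954.5

Δb = -5, so new z* = 2997 + (8.5)·(-5) = 2997 − 42.5 = 2954.5.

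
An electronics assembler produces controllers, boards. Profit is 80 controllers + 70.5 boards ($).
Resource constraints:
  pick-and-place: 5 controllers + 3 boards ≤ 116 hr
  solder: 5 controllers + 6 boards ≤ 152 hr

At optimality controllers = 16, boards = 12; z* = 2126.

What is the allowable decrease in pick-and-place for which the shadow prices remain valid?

40

Binding constraints: pick-and-place, solder. The basis is B = [[5,3],[5,6]] with det 15.
Per unit decrease in pick-and-place, x* moves by d = (-0.4, 0.3333).
The basis stays optimal until controllers reaches 0; allowable decrease = 40 hr.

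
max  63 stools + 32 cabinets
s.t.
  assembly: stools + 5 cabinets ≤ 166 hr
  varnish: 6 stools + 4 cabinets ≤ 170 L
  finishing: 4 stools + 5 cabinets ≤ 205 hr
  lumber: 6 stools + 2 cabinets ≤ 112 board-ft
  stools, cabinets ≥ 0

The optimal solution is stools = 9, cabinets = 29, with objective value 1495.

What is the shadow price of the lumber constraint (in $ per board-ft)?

Check each constraint at x*: assembly 154/166 (slack 12); varnish 170/170 (tight); finishing 181/205 (slack 24); lumber 112/112 (tight).
Since assembly, finishing are not tight, their duals are 0.
The binding rows give the dual system: 6·y_varnish + 6·y_lumber = 63 and 4·y_varnish + 2·y_lumber = 32.
→ y_varnish = 5.5 and y_lumber = 5.
Shadow price of lumber = 5.

5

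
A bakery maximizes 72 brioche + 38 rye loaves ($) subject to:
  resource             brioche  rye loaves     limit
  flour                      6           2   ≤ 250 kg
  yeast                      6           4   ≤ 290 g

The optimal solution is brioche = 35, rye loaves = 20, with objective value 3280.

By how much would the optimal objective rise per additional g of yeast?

7

At the optimum: flour uses 250 of 250 (binding); yeast uses 290 of 290 (binding).
The binding rows give the dual system: 6·y_flour + 6·y_yeast = 72 and 2·y_flour + 4·y_yeast = 38.
Solving: y_flour = 5, y_yeast = 7.
Shadow price of yeast = 7.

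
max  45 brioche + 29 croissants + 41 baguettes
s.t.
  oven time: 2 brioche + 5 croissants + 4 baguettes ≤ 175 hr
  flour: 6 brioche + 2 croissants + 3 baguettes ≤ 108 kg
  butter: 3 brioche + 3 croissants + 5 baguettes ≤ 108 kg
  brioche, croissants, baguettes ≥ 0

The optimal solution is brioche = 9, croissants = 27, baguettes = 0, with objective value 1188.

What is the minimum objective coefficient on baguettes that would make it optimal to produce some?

At the optimum: oven time uses 153 of 175 (slack = 22); flour uses 108 of 108 (binding); butter uses 108 of 108 (binding).
Slack constraints have shadow price 0 (complementary slackness).
Dual feasibility on the basic columns requires 6·y_flour + 3·y_butter = 45, 2·y_flour + 3·y_butter = 29.
→ y_flour = 4 and y_butter = 7.
baguettes enters the basis when its profit ≥ yᵀa₃ = 4·3 + 7·5 = 47.

47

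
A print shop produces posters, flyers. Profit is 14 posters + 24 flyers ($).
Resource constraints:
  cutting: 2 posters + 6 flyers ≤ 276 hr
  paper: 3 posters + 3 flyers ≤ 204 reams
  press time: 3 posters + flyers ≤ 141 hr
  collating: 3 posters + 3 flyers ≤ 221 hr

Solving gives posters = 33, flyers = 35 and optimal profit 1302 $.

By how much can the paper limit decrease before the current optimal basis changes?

66

Binding constraints: cutting, paper. The basis is B = [[2,6],[3,3]] with det -12.
Per unit decrease in paper, x* moves by d = (-0.5, 0.1667).
The basis stays optimal until posters reaches 0; allowable decrease = 66 reams.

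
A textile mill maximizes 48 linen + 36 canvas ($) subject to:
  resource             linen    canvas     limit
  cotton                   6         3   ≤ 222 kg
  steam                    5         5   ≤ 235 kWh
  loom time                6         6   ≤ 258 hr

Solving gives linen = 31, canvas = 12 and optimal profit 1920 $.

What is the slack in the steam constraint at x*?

20

steam used = 5·31 + 5·12 = 215; slack = 235 − 215 = 20.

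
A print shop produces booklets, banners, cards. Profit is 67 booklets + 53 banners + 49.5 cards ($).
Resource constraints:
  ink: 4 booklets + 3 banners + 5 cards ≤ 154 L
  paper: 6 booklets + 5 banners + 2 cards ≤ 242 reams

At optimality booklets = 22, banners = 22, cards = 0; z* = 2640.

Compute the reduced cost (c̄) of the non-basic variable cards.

Check each constraint at x*: ink 154/154 (tight); paper 242/242 (tight).
From A_Bᵀ y = c: 4·y_ink + 6·y_paper = 67; 3·y_ink + 5·y_paper = 53.
This yields shadow prices y_ink = 8.5, y_paper = 5.5.
Reduced cost of cards: c₃ − yᵀa₃ = 49.5 − (8.5·5 + 5.5·2) = 49.5 − 53.5 = -4.

-4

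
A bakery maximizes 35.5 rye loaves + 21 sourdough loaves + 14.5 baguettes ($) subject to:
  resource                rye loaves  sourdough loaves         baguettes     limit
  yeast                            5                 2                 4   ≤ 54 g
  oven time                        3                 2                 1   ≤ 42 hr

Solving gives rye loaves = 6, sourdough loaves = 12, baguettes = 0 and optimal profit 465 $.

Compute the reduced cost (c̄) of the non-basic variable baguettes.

-2

At the optimum: yeast uses 54 of 54 (binding); oven time uses 42 of 42 (binding).
The binding rows give the dual system: 5·y_yeast + 3·y_oven time = 35.5 and 2·y_yeast + 2·y_oven time = 21.
Solving: y_yeast = 2, y_oven time = 8.5.
Reduced cost of baguettes: c₃ − yᵀa₃ = 14.5 − (2·4 + 8.5·1) = 14.5 − 16.5 = -2.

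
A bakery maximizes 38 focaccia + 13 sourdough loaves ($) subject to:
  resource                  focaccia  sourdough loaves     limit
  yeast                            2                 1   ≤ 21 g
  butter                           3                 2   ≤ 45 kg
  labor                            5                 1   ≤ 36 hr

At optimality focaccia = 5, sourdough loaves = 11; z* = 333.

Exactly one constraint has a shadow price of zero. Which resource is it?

butter

yeast: 21/21 (binding)
butter: 37/45 (slack 8)
labor: 36/36 (binding)
By complementary slackness, a constraint with positive slack has shadow price 0 → butter.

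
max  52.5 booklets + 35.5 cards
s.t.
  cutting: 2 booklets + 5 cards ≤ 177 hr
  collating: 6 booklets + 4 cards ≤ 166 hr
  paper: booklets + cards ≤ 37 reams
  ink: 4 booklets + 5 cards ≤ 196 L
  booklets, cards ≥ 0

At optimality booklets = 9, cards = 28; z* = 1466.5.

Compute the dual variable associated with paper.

Binding: collating and paper. Non-binding: cutting (19 unused), ink (20 unused).
By complementary slackness, y = 0 for the non-binding constraints.
Dual feasibility on the basic columns requires 6·y_collating + 1·y_paper = 52.5, 4·y_collating + 1·y_paper = 35.5.
→ y_collating = 8.5 and y_paper = 1.5.
Shadow price of paper = 1.5.

1.5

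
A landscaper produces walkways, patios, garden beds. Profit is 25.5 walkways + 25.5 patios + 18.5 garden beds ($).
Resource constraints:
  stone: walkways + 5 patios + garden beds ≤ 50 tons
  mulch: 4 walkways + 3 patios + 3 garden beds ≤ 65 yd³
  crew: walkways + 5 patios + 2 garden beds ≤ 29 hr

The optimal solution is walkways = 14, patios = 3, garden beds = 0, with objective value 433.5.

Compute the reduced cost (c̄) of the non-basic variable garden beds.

-2.5

Binding: mulch and crew. Non-binding: stone (21 unused).
By complementary slackness, y = 0 for the non-binding constraint.
From A_Bᵀ y = c: 4·y_mulch + 1·y_crew = 25.5; 3·y_mulch + 5·y_crew = 25.5.
→ y_mulch = 6 and y_crew = 1.5.
Reduced cost of garden beds: c₃ − yᵀa₃ = 18.5 − (6·3 + 1.5·2) = 18.5 − 21 = -2.5.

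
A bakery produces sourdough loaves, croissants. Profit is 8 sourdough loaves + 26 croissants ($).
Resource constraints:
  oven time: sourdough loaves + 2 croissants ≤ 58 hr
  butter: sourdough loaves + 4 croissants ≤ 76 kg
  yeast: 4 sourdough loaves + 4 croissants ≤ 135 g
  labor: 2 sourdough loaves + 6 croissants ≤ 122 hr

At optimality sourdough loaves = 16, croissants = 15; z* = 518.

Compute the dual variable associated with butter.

Binding: butter and labor. Non-binding: oven time (12 unused), yeast (11 unused).
By complementary slackness, y = 0 for the non-binding constraints.
From A_Bᵀ y = c: 1·y_butter + 2·y_labor = 8; 4·y_butter + 6·y_labor = 26.
This yields shadow prices y_butter = 2, y_labor = 3.
Shadow price of butter = 2.

2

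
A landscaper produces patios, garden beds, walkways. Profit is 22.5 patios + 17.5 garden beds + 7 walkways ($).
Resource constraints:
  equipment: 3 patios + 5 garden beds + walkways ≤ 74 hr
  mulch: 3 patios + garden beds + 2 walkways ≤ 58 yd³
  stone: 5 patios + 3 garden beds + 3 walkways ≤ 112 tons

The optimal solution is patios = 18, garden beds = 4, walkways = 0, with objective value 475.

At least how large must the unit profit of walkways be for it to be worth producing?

12.5

Binding: equipment and mulch. Non-binding: stone (10 unused).
Since stone is not tight, its dual is 0.
Dual feasibility on the basic columns requires 3·y_equipment + 3·y_mulch = 22.5, 5·y_equipment + 1·y_mulch = 17.5.
→ y_equipment = 2.5 and y_mulch = 5.
walkways enters the basis when its profit ≥ yᵀa₃ = 2.5·1 + 5·2 = 12.5.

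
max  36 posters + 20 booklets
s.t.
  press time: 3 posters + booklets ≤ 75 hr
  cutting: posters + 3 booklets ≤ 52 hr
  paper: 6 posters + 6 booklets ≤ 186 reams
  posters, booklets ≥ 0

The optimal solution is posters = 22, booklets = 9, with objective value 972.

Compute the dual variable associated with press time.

8

Binding: press time and paper. Non-binding: cutting (3 unused).
Slack constraints have shadow price 0 (complementary slackness).
Dual feasibility on the basic columns requires 3·y_press time + 6·y_paper = 36, 1·y_press time + 6·y_paper = 20.
→ y_press time = 8 and y_paper = 2.
Shadow price of press time = 8.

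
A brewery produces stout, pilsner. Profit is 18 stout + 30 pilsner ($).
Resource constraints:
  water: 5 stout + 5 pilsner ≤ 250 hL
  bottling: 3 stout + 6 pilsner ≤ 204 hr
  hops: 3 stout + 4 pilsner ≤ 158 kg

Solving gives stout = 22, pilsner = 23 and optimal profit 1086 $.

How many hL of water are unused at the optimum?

25

water used = 5·22 + 5·23 = 225; slack = 250 − 225 = 25.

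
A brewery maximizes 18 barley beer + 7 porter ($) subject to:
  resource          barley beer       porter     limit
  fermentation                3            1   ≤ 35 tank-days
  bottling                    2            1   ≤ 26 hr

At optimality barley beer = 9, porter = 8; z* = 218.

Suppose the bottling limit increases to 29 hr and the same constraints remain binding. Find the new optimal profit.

At the optimum: fermentation uses 35 of 35 (binding); bottling uses 26 of 26 (binding).
Dual feasibility on the basic columns requires 3·y_fermentation + 2·y_bottling = 18, 1·y_fermentation + 1·y_bottling = 7.
Solving: y_fermentation = 4, y_bottling = 3.
Δz = y_bottling·Δb = 3 × (3) = 9, so new z* = 218 + 9 = 227.

227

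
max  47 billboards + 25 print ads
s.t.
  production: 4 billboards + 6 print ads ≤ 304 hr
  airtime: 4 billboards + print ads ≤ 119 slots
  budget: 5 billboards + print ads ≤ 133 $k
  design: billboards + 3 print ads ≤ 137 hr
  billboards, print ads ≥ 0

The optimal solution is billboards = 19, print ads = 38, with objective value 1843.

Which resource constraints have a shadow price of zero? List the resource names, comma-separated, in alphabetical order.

airtime, design

production: 304/304 (binding)
airtime: 114/119 (slack 5)
budget: 133/133 (binding)
design: 133/137 (slack 4)
By complementary slackness, a constraint with positive slack has shadow price 0 → airtime, design.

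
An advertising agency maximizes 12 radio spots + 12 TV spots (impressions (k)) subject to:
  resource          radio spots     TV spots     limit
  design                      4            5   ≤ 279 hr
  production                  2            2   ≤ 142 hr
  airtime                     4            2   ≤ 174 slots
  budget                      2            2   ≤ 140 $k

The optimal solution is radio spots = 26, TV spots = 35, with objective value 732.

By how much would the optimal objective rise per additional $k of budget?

At the optimum: design uses 279 of 279 (binding); production uses 122 of 142 (slack = 20); airtime uses 174 of 174 (binding); budget uses 122 of 140 (slack = 18).
Since production, budget are not tight, their duals are 0.
The binding rows give the dual system: 4·y_design + 4·y_airtime = 12 and 5·y_design + 2·y_airtime = 12.
This yields shadow prices y_design = 2, y_airtime = 1.
Shadow price of budget = 0.

0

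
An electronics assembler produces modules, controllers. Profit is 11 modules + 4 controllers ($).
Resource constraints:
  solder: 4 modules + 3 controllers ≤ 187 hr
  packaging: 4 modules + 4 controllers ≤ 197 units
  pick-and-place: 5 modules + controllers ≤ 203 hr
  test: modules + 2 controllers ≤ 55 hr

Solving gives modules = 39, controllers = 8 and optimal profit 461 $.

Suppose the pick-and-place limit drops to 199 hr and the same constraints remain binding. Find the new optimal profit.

453

Check each constraint at x*: solder 180/187 (slack 7); packaging 188/197 (slack 9); pick-and-place 203/203 (tight); test 55/55 (tight).
Since solder, packaging are not tight, their duals are 0.
The binding rows give the dual system: 5·y_pick-and-place + 1·y_test = 11 and 1·y_pick-and-place + 2·y_test = 4.
→ y_pick-and-place = 2 and y_test = 1.
Δz = y_pick-and-place·Δb = 2 × (-4) = -8, so new z* = 461 − 8 = 453.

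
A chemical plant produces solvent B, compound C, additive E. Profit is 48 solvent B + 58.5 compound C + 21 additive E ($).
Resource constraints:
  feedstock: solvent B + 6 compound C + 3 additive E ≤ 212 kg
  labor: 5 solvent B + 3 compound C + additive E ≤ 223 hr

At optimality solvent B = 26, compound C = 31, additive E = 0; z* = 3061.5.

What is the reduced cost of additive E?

Both feedstock and labor are binding at x*.
From A_Bᵀ y = c: 1·y_feedstock + 5·y_labor = 48; 6·y_feedstock + 3·y_labor = 58.5.
→ y_feedstock = 5.5 and y_labor = 8.5.
Reduced cost of additive E: c₃ − yᵀa₃ = 21 − (5.5·3 + 8.5·1) = 21 − 25 = -4.

-4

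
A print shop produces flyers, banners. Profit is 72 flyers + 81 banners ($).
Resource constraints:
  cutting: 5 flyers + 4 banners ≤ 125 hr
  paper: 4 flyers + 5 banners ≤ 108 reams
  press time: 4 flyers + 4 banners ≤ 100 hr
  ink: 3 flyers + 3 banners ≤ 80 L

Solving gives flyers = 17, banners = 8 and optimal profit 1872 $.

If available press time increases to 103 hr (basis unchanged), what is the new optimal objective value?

1899

Check each constraint at x*: cutting 117/125 (slack 8); paper 108/108 (tight); press time 100/100 (tight); ink 75/80 (slack 5).
Slack constraints have shadow price 0 (complementary slackness).
The binding rows give the dual system: 4·y_paper + 4·y_press time = 72 and 5·y_paper + 4·y_press time = 81.
Solving: y_paper = 9, y_press time = 9.
Δz = y_press time·Δb = 9 × (3) = 27, so new z* = 1872 + 27 = 1899.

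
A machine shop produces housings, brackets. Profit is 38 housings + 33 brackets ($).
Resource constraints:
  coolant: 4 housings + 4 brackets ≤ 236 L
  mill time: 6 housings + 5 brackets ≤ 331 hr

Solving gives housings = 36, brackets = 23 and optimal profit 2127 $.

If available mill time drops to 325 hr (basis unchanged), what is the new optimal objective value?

At the optimum: coolant uses 236 of 236 (binding); mill time uses 331 of 331 (binding).
The binding rows give the dual system: 4·y_coolant + 6·y_mill time = 38 and 4·y_coolant + 5·y_mill time = 33.
This yields shadow prices y_coolant = 2, y_mill time = 5.
Δz = y_mill time·Δb = 5 × (-6) = -30, so new z* = 2127 − 30 = 2097.

2097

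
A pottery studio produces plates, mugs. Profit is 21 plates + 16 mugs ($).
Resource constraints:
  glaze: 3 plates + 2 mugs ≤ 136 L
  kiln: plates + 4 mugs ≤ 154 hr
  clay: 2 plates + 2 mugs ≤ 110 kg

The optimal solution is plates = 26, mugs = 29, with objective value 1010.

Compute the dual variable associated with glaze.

At the optimum: glaze uses 136 of 136 (binding); kiln uses 142 of 154 (slack = 12); clay uses 110 of 110 (binding).
Slack constraints have shadow price 0 (complementary slackness).
From A_Bᵀ y = c: 3·y_glaze + 2·y_clay = 21; 2·y_glaze + 2·y_clay = 16.
Solving: y_glaze = 5, y_clay = 3.
Shadow price of glaze = 5.

5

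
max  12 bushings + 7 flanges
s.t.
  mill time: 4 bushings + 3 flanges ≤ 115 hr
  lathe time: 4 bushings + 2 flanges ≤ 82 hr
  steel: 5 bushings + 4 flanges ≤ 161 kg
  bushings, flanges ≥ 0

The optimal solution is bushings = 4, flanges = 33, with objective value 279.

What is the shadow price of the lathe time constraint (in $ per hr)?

2

At the optimum: mill time uses 115 of 115 (binding); lathe time uses 82 of 82 (binding); steel uses 152 of 161 (slack = 9).
Slack constraints have shadow price 0 (complementary slackness).
Dual feasibility on the basic columns requires 4·y_mill time + 4·y_lathe time = 12, 3·y_mill time + 2·y_lathe time = 7.
This yields shadow prices y_mill time = 1, y_lathe time = 2.
Shadow price of lathe time = 2.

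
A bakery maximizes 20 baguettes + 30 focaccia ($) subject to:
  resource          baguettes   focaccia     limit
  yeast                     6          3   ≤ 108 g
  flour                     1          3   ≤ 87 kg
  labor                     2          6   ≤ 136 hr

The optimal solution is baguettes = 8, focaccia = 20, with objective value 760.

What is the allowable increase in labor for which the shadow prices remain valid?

38

Binding constraints: yeast, labor. The basis is B = [[6,3],[2,6]] with det 30.
Per unit increase in labor, x* moves by d = (-0.1, 0.2).
The basis stays optimal until flour becomes binding; allowable increase = 38 hr.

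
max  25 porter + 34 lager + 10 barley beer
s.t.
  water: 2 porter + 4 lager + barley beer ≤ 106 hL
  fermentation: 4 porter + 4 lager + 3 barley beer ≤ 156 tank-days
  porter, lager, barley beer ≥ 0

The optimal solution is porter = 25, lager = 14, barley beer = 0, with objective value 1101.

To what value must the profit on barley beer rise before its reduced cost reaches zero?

Check each constraint at x*: water 106/106 (tight); fermentation 156/156 (tight).
The binding rows give the dual system: 2·y_water + 4·y_fermentation = 25 and 4·y_water + 4·y_fermentation = 34.
Solving: y_water = 4.5, y_fermentation = 4.
barley beer enters the basis when its profit ≥ yᵀa₃ = 4.5·1 + 4·3 = 16.5.

16.5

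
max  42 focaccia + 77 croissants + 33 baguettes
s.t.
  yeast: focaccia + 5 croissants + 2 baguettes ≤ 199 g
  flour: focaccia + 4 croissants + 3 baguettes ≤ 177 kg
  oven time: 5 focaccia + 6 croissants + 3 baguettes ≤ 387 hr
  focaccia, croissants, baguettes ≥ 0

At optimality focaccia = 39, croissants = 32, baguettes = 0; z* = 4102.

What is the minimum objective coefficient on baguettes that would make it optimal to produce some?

Check each constraint at x*: yeast 199/199 (tight); flour 167/177 (slack 10); oven time 387/387 (tight).
By complementary slackness, y = 0 for the non-binding constraint.
The binding rows give the dual system: 1·y_yeast + 5·y_oven time = 42 and 5·y_yeast + 6·y_oven time = 77.
→ y_yeast = 7 and y_oven time = 7.
baguettes enters the basis when its profit ≥ yᵀa₃ = 7·2 + 7·3 = 35.

35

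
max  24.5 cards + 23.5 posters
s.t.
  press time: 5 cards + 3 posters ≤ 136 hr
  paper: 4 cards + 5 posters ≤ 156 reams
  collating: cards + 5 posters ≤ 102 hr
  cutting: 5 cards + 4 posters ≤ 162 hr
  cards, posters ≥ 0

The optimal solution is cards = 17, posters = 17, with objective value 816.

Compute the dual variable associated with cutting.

At the optimum: press time uses 136 of 136 (binding); paper uses 153 of 156 (slack = 3); collating uses 102 of 102 (binding); cutting uses 153 of 162 (slack = 9).
Since paper, cutting are not tight, their duals are 0.
Dual feasibility on the basic columns requires 5·y_press time + 1·y_collating = 24.5, 3·y_press time + 5·y_collating = 23.5.
Solving: y_press time = 4.5, y_collating = 2.
Shadow price of cutting = 0.

0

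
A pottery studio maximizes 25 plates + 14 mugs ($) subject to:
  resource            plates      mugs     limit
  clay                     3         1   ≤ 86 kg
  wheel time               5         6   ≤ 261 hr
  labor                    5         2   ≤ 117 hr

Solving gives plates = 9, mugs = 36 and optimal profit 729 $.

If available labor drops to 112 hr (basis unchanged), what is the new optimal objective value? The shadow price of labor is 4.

709

Δb = -5, so new z* = 729 + (4)·(-5) = 729 − 20 = 709.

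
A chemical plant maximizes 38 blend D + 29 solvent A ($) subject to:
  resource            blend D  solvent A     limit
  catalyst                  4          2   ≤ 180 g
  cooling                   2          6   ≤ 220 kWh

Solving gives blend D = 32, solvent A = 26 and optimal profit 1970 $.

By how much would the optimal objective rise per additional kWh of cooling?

2

Both catalyst and cooling are binding at x*.
Dual feasibility on the basic columns requires 4·y_catalyst + 2·y_cooling = 38, 2·y_catalyst + 6·y_cooling = 29.
Solving: y_catalyst = 8.5, y_cooling = 2.
Shadow price of cooling = 2.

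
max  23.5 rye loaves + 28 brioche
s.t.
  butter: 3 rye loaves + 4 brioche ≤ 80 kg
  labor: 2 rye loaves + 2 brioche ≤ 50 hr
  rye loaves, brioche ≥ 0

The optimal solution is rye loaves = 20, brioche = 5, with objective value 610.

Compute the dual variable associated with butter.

At the optimum: butter uses 80 of 80 (binding); labor uses 50 of 50 (binding).
The binding rows give the dual system: 3·y_butter + 2·y_labor = 23.5 and 4·y_butter + 2·y_labor = 28.
→ y_butter = 4.5 and y_labor = 5.
Shadow price of butter = 4.5.

4.5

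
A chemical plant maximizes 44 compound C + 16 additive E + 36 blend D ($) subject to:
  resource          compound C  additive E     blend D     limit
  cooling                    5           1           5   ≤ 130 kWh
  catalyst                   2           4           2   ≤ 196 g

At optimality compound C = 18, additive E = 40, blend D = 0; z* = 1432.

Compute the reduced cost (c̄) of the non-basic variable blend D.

Check each constraint at x*: cooling 130/130 (tight); catalyst 196/196 (tight).
Dual feasibility on the basic columns requires 5·y_cooling + 2·y_catalyst = 44, 1·y_cooling + 4·y_catalyst = 16.
→ y_cooling = 8 and y_catalyst = 2.
Reduced cost of blend D: c₃ − yᵀa₃ = 36 − (8·5 + 2·2) = 36 − 44 = -8.

-8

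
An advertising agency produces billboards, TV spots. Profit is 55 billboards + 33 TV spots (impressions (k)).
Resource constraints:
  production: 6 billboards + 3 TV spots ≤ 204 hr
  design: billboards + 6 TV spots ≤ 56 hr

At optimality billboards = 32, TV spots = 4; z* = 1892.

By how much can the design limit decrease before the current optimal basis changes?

22

Binding constraints: production, design. The basis is B = [[6,3],[1,6]] with det 33.
Per unit decrease in design, x* moves by d = (0.0909, -0.1818).
The basis stays optimal until TV spots reaches 0; allowable decrease = 22 hr.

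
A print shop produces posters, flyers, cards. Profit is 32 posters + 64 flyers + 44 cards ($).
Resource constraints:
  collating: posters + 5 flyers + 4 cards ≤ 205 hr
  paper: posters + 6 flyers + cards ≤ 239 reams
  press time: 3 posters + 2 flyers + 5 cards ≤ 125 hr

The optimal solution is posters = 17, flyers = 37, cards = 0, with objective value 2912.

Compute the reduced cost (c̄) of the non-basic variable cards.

-4

Check each constraint at x*: collating 202/205 (slack 3); paper 239/239 (tight); press time 125/125 (tight).
By complementary slackness, y = 0 for the non-binding constraint.
From A_Bᵀ y = c: 1·y_paper + 3·y_press time = 32; 6·y_paper + 2·y_press time = 64.
This yields shadow prices y_paper = 8, y_press time = 8.
Reduced cost of cards: c₃ − yᵀa₃ = 44 − (8·1 + 8·5) = 44 − 48 = -4.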